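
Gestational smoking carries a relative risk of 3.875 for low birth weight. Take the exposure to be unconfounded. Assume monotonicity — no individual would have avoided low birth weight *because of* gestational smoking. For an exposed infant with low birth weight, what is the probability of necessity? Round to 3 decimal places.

PN ≈ 0.742

Under exogeneity and monotonicity, PN = (RR − 1) / RR = 1 − 1/RR.
PN = (3.875 − 1) / 3.875 = 2.875 / 3.875 ≈ 0.7419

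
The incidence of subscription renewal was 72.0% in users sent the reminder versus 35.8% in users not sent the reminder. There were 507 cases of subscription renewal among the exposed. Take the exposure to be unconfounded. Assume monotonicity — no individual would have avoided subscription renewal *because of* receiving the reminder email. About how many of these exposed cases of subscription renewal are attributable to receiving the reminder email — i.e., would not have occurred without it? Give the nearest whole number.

about 255 cases

p₁ = 0.72, p₀ = 0.358.
PN = (p₁ − p₀)/p₁ = (0.72 − 0.358) / 0.72 ≈ 0.50278.
Attributable cases ≈ PN × (exposed cases) = 0.50278 × 507 ≈ 254.91.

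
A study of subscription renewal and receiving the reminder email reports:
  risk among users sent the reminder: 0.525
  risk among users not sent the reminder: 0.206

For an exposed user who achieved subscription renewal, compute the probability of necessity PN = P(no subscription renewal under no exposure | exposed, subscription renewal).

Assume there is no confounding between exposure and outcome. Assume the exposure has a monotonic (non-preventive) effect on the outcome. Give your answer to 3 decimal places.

PN ≈ 0.608

Let p₁ = 0.525, p₀ = 0.206.
Under exogeneity and monotonicity, PN = (p₁ − p₀) / p₁.
PN = (0.525 − 0.206) / 0.525 = 0.319 / 0.525 ≈ 0.6076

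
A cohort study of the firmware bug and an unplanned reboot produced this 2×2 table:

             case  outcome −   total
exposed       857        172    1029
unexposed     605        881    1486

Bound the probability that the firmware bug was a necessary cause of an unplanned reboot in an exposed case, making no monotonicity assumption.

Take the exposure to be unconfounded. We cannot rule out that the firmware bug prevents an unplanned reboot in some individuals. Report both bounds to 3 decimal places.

0.511 ≤ PN ≤ 0.712

p₁ = P(outcome | exposed) = 857/1029 = 0.83285
p₀ = P(outcome | unexposed) = 605/1486 = 0.40713
Under exogeneity alone the bounds on PN are max{0,(p₁−p₀)/p₁} ≤ PN ≤ min{1,(1−p₀)/p₁}.
  lower = (p₁ − p₀)/p₁ = 0.42571 / 0.83285 ≈ 0.5112
  upper = min{1, (1 − p₀)/p₁} = 0.59287 / 0.83285 ≈ 0.7119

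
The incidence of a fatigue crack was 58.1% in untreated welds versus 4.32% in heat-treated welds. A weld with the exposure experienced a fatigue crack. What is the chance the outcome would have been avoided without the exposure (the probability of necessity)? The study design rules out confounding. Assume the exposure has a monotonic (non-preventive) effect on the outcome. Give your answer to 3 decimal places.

PN ≈ 0.926

p₁ = 0.581, p₀ = 0.0432.
Under exogeneity and monotonicity, PN = (p₁ − p₀) / p₁.
PN = (0.581 − 0.0432) / 0.581 = 0.5378 / 0.581 ≈ 0.9256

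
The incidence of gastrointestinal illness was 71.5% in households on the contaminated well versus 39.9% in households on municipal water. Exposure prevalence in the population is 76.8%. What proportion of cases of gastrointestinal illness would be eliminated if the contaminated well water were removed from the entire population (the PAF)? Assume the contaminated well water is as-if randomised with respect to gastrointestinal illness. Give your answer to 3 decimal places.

PAF ≈ 0.378

p₁ = 0.715, p₀ = 0.399.
Overall risk P(Y=1) = π·p₁ + (1−π)·p₀ = 0.768×0.715 + 0.232×0.399 = 0.64169.
Under exogeneity, PAF = [P(Y=1) − p₀] / P(Y=1).
PAF = (0.64169 − 0.399) / 0.64169 ≈ 0.3782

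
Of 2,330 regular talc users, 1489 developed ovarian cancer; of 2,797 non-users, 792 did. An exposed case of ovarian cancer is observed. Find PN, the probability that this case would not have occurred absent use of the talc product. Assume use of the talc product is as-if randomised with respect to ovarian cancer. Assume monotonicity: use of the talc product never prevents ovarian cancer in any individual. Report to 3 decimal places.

PN ≈ 0.557

p₁ = P(outcome | exposed) = 1489/2330 = 0.63906
p₀ = P(outcome | unexposed) = 792/2797 = 0.28316
Under exogeneity and monotonicity, PN = (p₁ − p₀) / p₁.
PN = (0.63906 − 0.28316) / 0.63906 = 0.3559 / 0.63906 ≈ 0.5569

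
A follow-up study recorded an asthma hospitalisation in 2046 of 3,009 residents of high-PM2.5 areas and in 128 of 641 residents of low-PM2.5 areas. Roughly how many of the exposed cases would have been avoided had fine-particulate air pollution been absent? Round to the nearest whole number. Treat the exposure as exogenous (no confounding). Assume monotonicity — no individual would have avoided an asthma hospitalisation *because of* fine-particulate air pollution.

p₁ = P(outcome | exposed) = 2046/3009 = 0.67996
p₀ = P(outcome | unexposed) = 128/641 = 0.19969
PN = (p₁ − p₀)/p₁ = (0.67996 − 0.19969) / 0.67996 ≈ 0.70632.
Attributable cases ≈ PN × (exposed cases) = 0.70632 × 2046 ≈ 1445.14.

about 1445 cases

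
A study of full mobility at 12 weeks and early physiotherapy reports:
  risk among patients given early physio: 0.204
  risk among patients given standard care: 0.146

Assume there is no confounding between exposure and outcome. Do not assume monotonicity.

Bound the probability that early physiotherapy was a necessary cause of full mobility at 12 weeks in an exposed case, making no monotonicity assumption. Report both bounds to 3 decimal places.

0.284 ≤ PN ≤ 1.000

Let p₁ = 0.204, p₀ = 0.146.
Under exogeneity alone the bounds on PN are max{0,(p₁−p₀)/p₁} ≤ PN ≤ min{1,(1−p₀)/p₁}.
  lower = (p₁ − p₀)/p₁ = 0.058 / 0.204 ≈ 0.2843
  upper = min{1, (1 − p₀)/p₁} = 0.854 / 0.204 ≈ 4.1863 → capped at 1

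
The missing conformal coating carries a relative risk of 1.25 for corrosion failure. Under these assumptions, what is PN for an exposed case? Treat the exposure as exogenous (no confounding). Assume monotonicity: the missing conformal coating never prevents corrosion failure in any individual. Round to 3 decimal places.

PN ≈ 0.200

Under exogeneity and monotonicity, PN = (RR − 1) / RR = 1 − 1/RR.
PN = (1.25 − 1) / 1.25 = 0.25 / 1.25 ≈ 0.2000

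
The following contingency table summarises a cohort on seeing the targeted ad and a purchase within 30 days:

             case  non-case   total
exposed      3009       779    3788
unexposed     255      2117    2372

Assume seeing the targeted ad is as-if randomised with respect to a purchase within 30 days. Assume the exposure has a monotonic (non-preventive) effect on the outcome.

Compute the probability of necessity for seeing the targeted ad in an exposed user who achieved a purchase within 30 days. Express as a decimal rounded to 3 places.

p₁ = P(outcome | exposed) = 3009/3788 = 0.79435
p₀ = P(outcome | unexposed) = 255/2372 = 0.1075
Under exogeneity and monotonicity, PN = (p₁ − p₀)/p₁.
PN = (0.79435 − 0.1075) / 0.79435 ≈ 0.8647

PN ≈ 0.865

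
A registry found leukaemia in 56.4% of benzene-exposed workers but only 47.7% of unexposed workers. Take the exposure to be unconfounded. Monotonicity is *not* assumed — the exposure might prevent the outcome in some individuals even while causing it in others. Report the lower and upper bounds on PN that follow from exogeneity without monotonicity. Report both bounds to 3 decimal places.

p₁ = 0.564, p₀ = 0.477.
Under exogeneity alone the bounds on PN are max{0,(p₁−p₀)/p₁} ≤ PN ≤ min{1,(1−p₀)/p₁}.
  lower = (p₁ − p₀)/p₁ = 0.087 / 0.564 ≈ 0.1543
  upper = min{1, (1 − p₀)/p₁} = 0.523 / 0.564 ≈ 0.9273

0.154 ≤ PN ≤ 0.927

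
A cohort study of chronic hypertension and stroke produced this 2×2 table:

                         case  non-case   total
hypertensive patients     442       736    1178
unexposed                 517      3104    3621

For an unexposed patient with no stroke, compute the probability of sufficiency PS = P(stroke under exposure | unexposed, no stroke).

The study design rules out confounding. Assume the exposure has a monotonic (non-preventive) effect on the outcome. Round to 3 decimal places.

PS ≈ 0.271

p₁ = P(outcome | exposed) = 442/1178 = 0.37521
p₀ = P(outcome | unexposed) = 517/3621 = 0.14278
Under exogeneity and monotonicity, PS = (p₁ − p₀)/(1 − p₀).
PS = (0.37521 − 0.14278) / 0.85722 ≈ 0.2711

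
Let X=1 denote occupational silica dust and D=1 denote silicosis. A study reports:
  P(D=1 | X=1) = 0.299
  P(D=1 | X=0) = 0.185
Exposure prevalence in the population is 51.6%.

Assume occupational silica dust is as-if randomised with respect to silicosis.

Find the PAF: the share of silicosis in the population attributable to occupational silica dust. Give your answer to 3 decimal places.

Let p₁ = 0.299, p₀ = 0.185.
Overall risk P(Y=1) = π·p₁ + (1−π)·p₀ = 0.516×0.299 + 0.484×0.185 = 0.24382.
Under exogeneity, PAF = [P(Y=1) − p₀] / P(Y=1).
PAF = (0.24382 − 0.185) / 0.24382 ≈ 0.2413

PAF ≈ 0.241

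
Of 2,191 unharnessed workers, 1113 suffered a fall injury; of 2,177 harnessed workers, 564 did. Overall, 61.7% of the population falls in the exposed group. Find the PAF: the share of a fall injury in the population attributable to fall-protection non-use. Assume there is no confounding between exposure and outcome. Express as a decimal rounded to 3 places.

PAF ≈ 0.372

p₁ = P(outcome | exposed) = 1113/2191 = 0.50799
p₀ = P(outcome | unexposed) = 564/2177 = 0.25907
Overall risk P(Y=1) = π·p₁ + (1−π)·p₀ = 0.617×0.50799 + 0.383×0.25907 = 0.41265.
Under exogeneity, PAF = [P(Y=1) − p₀] / P(Y=1).
PAF = (0.41265 − 0.25907) / 0.41265 ≈ 0.3722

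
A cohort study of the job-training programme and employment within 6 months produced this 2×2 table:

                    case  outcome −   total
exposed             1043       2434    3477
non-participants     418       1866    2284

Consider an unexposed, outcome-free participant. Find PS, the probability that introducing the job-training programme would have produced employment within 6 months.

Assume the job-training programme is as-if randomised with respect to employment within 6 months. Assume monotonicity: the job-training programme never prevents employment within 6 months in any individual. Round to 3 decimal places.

PS ≈ 0.143

p₁ = P(outcome | exposed) = 1043/3477 = 0.29997
p₀ = P(outcome | unexposed) = 418/2284 = 0.18301
Under exogeneity and monotonicity, PS = (p₁ − p₀)/(1 − p₀).
PS = (0.29997 − 0.18301) / 0.81699 ≈ 0.1432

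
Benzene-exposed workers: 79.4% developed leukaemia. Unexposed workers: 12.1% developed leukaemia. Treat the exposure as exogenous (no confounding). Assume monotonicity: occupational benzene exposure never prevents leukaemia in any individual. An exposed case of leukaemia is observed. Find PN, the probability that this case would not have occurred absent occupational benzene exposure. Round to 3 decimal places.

p₁ = 0.794, p₀ = 0.121.
Under exogeneity and monotonicity, PN = (p₁ − p₀) / p₁.
PN = (0.794 − 0.121) / 0.794 = 0.673 / 0.794 ≈ 0.8476

PN ≈ 0.848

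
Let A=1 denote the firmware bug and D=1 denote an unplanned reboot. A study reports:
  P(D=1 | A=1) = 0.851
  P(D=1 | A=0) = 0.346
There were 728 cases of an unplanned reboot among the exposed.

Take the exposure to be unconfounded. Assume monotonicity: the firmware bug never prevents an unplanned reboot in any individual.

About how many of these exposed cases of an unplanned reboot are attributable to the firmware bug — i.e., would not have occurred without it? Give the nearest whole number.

Let p₁ = 0.851, p₀ = 0.346.
PN = (p₁ − p₀)/p₁ = (0.851 − 0.346) / 0.851 ≈ 0.59342.
Attributable cases ≈ PN × (exposed cases) = 0.59342 × 728 ≈ 432.01.

about 432 cases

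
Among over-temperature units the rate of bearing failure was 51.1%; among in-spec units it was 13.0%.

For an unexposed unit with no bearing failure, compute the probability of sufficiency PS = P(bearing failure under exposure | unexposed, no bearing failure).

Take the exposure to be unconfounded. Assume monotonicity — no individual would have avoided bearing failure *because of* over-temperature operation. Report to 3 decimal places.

p₁ = 0.511, p₀ = 0.13.
Under exogeneity and monotonicity, PS = (p₁ − p₀) / (1 − p₀).
PS = (0.511 − 0.13) / (1 − 0.13) = 0.381 / 0.87 ≈ 0.4379

PS ≈ 0.438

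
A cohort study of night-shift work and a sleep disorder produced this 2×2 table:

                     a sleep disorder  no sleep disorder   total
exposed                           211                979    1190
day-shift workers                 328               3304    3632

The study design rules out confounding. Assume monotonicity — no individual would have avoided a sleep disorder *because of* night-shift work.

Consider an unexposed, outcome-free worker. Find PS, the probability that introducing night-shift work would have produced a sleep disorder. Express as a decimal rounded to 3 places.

p₁ = P(outcome | exposed) = 211/1190 = 0.17731
p₀ = P(outcome | unexposed) = 328/3632 = 0.090308
Under exogeneity and monotonicity, PS = (p₁ − p₀) / (1 − p₀).
PS = (0.17731 − 0.090308) / (1 − 0.090308) = 0.087003 / 0.90969 ≈ 0.0956

PS ≈ 0.096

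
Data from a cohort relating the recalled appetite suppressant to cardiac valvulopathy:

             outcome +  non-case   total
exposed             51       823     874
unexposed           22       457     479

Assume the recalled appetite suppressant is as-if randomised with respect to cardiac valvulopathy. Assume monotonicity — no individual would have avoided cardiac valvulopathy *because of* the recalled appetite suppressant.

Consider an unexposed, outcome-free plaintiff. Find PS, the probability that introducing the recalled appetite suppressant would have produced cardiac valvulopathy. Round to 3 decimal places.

PS ≈ 0.013

p₁ = P(outcome | exposed) = 51/874 = 0.058352
p₀ = P(outcome | unexposed) = 22/479 = 0.045929
Under exogeneity and monotonicity, PS = (p₁ − p₀)/(1 − p₀).
PS = (0.058352 − 0.045929) / 0.95407 ≈ 0.0130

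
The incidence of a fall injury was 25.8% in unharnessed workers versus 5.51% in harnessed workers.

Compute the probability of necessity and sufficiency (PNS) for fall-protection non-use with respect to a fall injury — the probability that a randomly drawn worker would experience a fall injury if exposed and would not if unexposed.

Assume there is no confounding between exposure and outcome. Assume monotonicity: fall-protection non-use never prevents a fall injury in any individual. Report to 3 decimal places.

p₁ = 0.258, p₀ = 0.0551.
Under exogeneity and monotonicity, PNS = p₁ − p₀.
PNS = 0.258 − 0.0551 = 0.2029

PNS ≈ 0.203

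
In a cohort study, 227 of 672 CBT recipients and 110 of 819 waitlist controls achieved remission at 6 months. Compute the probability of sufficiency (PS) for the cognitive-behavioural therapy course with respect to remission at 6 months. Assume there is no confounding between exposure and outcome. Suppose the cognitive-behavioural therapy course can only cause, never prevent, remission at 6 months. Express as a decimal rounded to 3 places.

PS ≈ 0.235

p₁ = P(outcome | exposed) = 227/672 = 0.3378
p₀ = P(outcome | unexposed) = 110/819 = 0.13431
Under exogeneity and monotonicity, PS = (p₁ − p₀) / (1 − p₀).
PS = (0.3378 − 0.13431) / (1 − 0.13431) = 0.20349 / 0.86569 ≈ 0.2351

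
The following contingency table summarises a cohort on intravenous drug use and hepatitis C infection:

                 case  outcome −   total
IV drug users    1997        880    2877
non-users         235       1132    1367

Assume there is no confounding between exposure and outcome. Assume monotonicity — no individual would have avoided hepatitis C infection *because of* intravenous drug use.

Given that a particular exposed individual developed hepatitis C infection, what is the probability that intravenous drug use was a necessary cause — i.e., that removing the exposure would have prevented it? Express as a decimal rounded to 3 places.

p₁ = P(outcome | exposed) = 1997/2877 = 0.69413
p₀ = P(outcome | unexposed) = 235/1367 = 0.17191
Under exogeneity and monotonicity, PN = (p₁ − p₀)/p₁.
PN = (0.69413 − 0.17191) / 0.69413 ≈ 0.7523

PN ≈ 0.752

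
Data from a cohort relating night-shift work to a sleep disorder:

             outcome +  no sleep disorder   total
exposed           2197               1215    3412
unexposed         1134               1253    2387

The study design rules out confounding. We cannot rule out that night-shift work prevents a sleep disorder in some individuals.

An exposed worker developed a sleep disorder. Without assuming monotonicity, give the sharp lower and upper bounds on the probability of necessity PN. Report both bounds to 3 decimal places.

0.262 ≤ PN ≤ 0.815

p₁ = P(outcome | exposed) = 2197/3412 = 0.6439
p₀ = P(outcome | unexposed) = 1134/2387 = 0.47507
Under exogeneity alone the bounds on PN are max{0,(p₁−p₀)/p₁} ≤ PN ≤ min{1,(1−p₀)/p₁}.
  lower = (p₁ − p₀)/p₁ = 0.16883 / 0.6439 ≈ 0.2622
  upper = min{1, (1 − p₀)/p₁} = 0.52493 / 0.6439 ≈ 0.8152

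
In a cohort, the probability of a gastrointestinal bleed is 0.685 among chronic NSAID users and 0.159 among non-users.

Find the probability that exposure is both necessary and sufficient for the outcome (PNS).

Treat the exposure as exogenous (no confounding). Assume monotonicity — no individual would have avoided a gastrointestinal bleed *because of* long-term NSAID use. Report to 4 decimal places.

PNS ≈ 0.5260

Let p₁ = 0.685, p₀ = 0.159.
Under exogeneity and monotonicity, PNS = p₁ − p₀.
PNS = 0.685 − 0.159 = 0.526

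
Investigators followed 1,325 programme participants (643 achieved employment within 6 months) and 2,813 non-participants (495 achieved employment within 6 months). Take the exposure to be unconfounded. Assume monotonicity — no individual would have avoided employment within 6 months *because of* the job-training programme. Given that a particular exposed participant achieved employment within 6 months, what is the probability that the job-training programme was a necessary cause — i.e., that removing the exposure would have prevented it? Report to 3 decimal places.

PN ≈ 0.637

p₁ = P(outcome | exposed) = 643/1325 = 0.48528
p₀ = P(outcome | unexposed) = 495/2813 = 0.17597
Under exogeneity and monotonicity, PN = (p₁ − p₀) / p₁.
PN = (0.48528 − 0.17597) / 0.48528 = 0.30931 / 0.48528 ≈ 0.6374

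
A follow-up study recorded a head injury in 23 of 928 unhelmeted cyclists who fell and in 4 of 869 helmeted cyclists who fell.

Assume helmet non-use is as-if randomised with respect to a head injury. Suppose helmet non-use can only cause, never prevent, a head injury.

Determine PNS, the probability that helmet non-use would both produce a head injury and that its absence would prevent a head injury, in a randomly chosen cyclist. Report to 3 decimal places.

p₁ = P(outcome | exposed) = 23/928 = 0.024784
p₀ = P(outcome | unexposed) = 4/869 = 0.004603
Under exogeneity and monotonicity, PNS = p₁ − p₀.
PNS = 0.024784 − 0.004603 = 0.020181

PNS ≈ 0.020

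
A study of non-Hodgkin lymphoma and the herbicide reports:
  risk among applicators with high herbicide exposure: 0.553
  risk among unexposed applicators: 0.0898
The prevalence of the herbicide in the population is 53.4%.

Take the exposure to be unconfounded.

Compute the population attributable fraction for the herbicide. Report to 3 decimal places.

Let p₁ = 0.553, p₀ = 0.0898.
Overall risk P(Y=1) = π·p₁ + (1−π)·p₀ = 0.534×0.553 + 0.466×0.0898 = 0.33715.
Under exogeneity, PAF = [P(Y=1) − p₀] / P(Y=1).
PAF = (0.33715 − 0.0898) / 0.33715 ≈ 0.7336

PAF ≈ 0.734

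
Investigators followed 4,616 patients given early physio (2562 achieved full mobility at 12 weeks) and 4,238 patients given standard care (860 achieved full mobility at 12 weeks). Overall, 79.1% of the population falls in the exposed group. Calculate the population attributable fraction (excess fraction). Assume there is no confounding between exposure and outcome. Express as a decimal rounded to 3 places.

PAF ≈ 0.578

p₁ = P(outcome | exposed) = 2562/4616 = 0.55503
p₀ = P(outcome | unexposed) = 860/4238 = 0.20293
Overall risk P(Y=1) = π·p₁ + (1−π)·p₀ = 0.791×0.55503 + 0.209×0.20293 = 0.48144.
Under exogeneity, PAF = [P(Y=1) − p₀] / P(Y=1).
PAF = (0.48144 − 0.20293) / 0.48144 ≈ 0.5785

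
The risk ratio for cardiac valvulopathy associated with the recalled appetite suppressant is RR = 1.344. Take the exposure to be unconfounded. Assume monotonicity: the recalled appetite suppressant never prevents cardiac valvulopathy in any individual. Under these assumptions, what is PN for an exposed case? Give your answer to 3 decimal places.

Under exogeneity and monotonicity, PN = (RR − 1) / RR = 1 − 1/RR.
PN = (1.344 − 1) / 1.344 = 0.344 / 1.344 ≈ 0.2560

PN ≈ 0.256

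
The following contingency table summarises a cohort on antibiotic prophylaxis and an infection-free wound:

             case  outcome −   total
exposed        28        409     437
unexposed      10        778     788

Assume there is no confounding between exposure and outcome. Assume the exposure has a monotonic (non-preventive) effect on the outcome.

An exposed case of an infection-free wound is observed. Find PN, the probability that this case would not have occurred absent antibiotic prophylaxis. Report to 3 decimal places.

PN ≈ 0.802

p₁ = P(outcome | exposed) = 28/437 = 0.064073
p₀ = P(outcome | unexposed) = 10/788 = 0.01269
Under exogeneity and monotonicity, PN = (p₁ − p₀) / p₁.
PN = (0.064073 − 0.01269) / 0.064073 = 0.051383 / 0.064073 ≈ 0.8019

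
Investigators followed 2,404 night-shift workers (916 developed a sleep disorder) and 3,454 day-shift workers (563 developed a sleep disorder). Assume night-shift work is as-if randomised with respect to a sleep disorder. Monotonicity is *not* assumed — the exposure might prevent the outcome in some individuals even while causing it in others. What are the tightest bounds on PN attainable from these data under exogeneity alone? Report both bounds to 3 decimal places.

p₁ = P(outcome | exposed) = 916/2404 = 0.38103
p₀ = P(outcome | unexposed) = 563/3454 = 0.163
Under exogeneity alone the bounds on PN are max{0,(p₁−p₀)/p₁} ≤ PN ≤ min{1,(1−p₀)/p₁}.
  lower = (p₁ − p₀)/p₁ = 0.21803 / 0.38103 ≈ 0.5722
  upper = min{1, (1 − p₀)/p₁} = 0.837 / 0.38103 ≈ 2.1967 → capped at 1

0.572 ≤ PN ≤ 1.000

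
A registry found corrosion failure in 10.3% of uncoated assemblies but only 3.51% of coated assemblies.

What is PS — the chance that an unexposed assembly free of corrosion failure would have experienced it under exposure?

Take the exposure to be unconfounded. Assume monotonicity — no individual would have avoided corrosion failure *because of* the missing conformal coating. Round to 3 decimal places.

p₁ = 0.103, p₀ = 0.0351.
Under exogeneity and monotonicity, PS = (p₁ − p₀) / (1 − p₀).
PS = (0.103 − 0.0351) / (1 − 0.0351) = 0.0679 / 0.9649 ≈ 0.0704

PS ≈ 0.070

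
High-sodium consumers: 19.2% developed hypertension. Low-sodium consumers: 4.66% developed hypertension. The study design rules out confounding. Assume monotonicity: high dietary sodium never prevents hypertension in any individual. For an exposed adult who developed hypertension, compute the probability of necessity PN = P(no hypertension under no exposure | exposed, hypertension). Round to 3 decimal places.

p₁ = 0.192, p₀ = 0.0466.
Under exogeneity and monotonicity, PN = (p₁ − p₀) / p₁.
PN = (0.192 − 0.0466) / 0.192 = 0.1454 / 0.192 ≈ 0.7573

PN ≈ 0.757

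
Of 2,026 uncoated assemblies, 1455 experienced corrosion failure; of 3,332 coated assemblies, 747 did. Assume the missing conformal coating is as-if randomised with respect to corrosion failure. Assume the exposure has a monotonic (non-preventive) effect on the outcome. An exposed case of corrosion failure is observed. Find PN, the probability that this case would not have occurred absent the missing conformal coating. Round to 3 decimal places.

PN ≈ 0.688

p₁ = P(outcome | exposed) = 1455/2026 = 0.71816
p₀ = P(outcome | unexposed) = 747/3332 = 0.22419
Under exogeneity and monotonicity, PN = (p₁ − p₀) / p₁.
PN = (0.71816 − 0.22419) / 0.71816 = 0.49397 / 0.71816 ≈ 0.6878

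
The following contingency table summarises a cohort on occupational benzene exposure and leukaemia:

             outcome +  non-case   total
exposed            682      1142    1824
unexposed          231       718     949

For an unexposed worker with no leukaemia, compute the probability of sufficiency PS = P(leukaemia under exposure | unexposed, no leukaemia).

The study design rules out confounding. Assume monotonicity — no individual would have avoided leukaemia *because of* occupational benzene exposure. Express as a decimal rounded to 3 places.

PS ≈ 0.172

p₁ = P(outcome | exposed) = 682/1824 = 0.3739
p₀ = P(outcome | unexposed) = 231/949 = 0.24341
Under exogeneity and monotonicity, PS = (p₁ − p₀)/(1 − p₀).
PS = (0.3739 − 0.24341) / 0.75659 ≈ 0.1725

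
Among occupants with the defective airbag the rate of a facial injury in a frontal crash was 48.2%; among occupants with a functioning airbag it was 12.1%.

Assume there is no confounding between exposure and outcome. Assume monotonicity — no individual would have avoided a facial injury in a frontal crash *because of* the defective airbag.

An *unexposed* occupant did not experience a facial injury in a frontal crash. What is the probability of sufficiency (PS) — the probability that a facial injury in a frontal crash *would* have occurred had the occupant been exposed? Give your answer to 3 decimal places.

p₁ = 0.482, p₀ = 0.121.
Under exogeneity and monotonicity, PS = (p₁ − p₀) / (1 − p₀).
PS = (0.482 − 0.121) / (1 − 0.121) = 0.361 / 0.879 ≈ 0.4107

PS ≈ 0.411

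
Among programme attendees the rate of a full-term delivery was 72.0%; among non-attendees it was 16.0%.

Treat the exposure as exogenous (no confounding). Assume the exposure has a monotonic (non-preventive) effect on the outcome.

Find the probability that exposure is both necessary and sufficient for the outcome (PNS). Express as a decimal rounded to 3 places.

p₁ = 0.72, p₀ = 0.16.
Under exogeneity and monotonicity, PNS = p₁ − p₀.
PNS = 0.72 − 0.16 = 0.56

PNS ≈ 0.560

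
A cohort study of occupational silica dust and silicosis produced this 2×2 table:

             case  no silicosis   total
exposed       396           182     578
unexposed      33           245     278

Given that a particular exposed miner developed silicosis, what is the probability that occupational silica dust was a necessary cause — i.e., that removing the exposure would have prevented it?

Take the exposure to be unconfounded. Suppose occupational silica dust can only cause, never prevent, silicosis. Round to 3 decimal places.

p₁ = P(outcome | exposed) = 396/578 = 0.68512
p₀ = P(outcome | unexposed) = 33/278 = 0.11871
Under exogeneity and monotonicity, PN = (p₁ − p₀) / p₁.
PN = (0.68512 − 0.11871) / 0.68512 = 0.56642 / 0.68512 ≈ 0.8267

PN ≈ 0.827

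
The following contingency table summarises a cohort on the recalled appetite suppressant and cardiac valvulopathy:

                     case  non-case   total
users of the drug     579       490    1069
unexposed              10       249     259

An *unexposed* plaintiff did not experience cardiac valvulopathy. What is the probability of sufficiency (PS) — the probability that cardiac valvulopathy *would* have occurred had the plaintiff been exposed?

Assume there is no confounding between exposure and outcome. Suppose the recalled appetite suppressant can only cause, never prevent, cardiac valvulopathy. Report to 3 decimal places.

p₁ = P(outcome | exposed) = 579/1069 = 0.54163
p₀ = P(outcome | unexposed) = 10/259 = 0.03861
Under exogeneity and monotonicity, PS = (p₁ − p₀) / (1 − p₀).
PS = (0.54163 − 0.03861) / (1 − 0.03861) = 0.50302 / 0.96139 ≈ 0.5232

PS ≈ 0.523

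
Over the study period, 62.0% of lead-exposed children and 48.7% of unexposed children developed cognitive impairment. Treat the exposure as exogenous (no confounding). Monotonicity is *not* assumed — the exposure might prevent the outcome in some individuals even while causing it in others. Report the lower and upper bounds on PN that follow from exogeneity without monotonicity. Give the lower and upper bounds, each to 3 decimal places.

0.215 ≤ PN ≤ 0.827

p₁ = 0.62, p₀ = 0.487.
Under exogeneity alone the bounds on PN are max{0,(p₁−p₀)/p₁} ≤ PN ≤ min{1,(1−p₀)/p₁}.
  lower = (p₁ − p₀)/p₁ = 0.133 / 0.62 ≈ 0.2145
  upper = min{1, (1 − p₀)/p₁} = 0.513 / 0.62 ≈ 0.8274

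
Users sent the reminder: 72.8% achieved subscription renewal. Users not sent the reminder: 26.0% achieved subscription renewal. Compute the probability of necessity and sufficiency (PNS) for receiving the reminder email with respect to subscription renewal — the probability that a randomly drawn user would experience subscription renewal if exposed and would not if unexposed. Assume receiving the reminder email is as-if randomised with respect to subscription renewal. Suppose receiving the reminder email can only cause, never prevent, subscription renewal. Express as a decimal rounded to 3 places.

p₁ = 0.728, p₀ = 0.26.
Under exogeneity and monotonicity, PNS = p₁ − p₀.
PNS = 0.728 − 0.26 = 0.468

PNS ≈ 0.468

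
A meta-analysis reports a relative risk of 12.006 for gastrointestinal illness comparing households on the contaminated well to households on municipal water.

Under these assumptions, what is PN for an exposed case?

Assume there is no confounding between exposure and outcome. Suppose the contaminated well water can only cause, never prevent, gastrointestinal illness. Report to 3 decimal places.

PN ≈ 0.917

Under exogeneity and monotonicity, PN = (RR − 1) / RR = 1 − 1/RR.
PN = (12.006 − 1) / 12.006 = 11.01 / 12.006 ≈ 0.9167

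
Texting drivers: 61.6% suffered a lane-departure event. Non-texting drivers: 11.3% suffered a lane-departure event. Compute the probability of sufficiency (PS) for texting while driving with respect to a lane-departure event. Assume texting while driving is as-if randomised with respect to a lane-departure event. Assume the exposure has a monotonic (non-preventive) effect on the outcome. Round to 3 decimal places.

p₁ = 0.616, p₀ = 0.113.
Under exogeneity and monotonicity, PS = (p₁ − p₀) / (1 − p₀).
PS = (0.616 − 0.113) / (1 − 0.113) = 0.503 / 0.887 ≈ 0.5671

PS ≈ 0.567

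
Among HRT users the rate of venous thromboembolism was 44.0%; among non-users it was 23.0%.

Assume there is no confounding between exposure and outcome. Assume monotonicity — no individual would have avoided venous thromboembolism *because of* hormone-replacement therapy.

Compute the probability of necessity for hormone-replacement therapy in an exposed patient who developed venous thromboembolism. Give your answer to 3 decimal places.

PN ≈ 0.477

p₁ = 0.44, p₀ = 0.23.
Under exogeneity and monotonicity, PN = (p₁ − p₀) / p₁.
PN = (0.44 − 0.23) / 0.44 = 0.21 / 0.44 ≈ 0.4773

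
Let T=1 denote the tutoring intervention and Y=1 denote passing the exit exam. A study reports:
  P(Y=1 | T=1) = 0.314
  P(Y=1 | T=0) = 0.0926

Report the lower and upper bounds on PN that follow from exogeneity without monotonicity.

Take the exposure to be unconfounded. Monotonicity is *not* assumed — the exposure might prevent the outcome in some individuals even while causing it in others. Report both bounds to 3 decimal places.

Let p₁ = 0.314, p₀ = 0.0926.
Under exogeneity alone the bounds on PN are max{0,(p₁−p₀)/p₁} ≤ PN ≤ min{1,(1−p₀)/p₁}.
  lower = (p₁ − p₀)/p₁ = 0.2214 / 0.314 ≈ 0.7051
  upper = min{1, (1 − p₀)/p₁} = 0.9074 / 0.314 ≈ 2.8898 → capped at 1

0.705 ≤ PN ≤ 1.000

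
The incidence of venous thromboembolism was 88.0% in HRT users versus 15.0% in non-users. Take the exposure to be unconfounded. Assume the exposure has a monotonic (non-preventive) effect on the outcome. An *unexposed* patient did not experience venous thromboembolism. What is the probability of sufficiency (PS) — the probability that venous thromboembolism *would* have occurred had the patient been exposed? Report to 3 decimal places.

p₁ = 0.88, p₀ = 0.15.
Under exogeneity and monotonicity, PS = (p₁ − p₀) / (1 − p₀).
PS = (0.88 − 0.15) / (1 − 0.15) = 0.73 / 0.85 ≈ 0.8588

PS ≈ 0.859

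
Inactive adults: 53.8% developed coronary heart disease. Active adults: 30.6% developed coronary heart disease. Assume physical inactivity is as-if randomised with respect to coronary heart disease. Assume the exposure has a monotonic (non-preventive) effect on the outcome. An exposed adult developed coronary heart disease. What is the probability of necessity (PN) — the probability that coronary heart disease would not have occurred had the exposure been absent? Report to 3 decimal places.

p₁ = 0.538, p₀ = 0.306.
Under exogeneity and monotonicity, PN = (p₁ − p₀) / p₁.
PN = (0.538 − 0.306) / 0.538 = 0.232 / 0.538 ≈ 0.4312

PN ≈ 0.431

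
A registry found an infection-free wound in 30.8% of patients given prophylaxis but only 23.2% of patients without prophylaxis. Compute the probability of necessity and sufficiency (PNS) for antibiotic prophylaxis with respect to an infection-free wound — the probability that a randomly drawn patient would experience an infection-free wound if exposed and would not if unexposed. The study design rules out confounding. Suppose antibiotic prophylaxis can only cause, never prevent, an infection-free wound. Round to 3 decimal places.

p₁ = 0.308, p₀ = 0.232.
Under exogeneity and monotonicity, PNS = p₁ − p₀.
PNS = 0.308 − 0.232 = 0.076

PNS ≈ 0.076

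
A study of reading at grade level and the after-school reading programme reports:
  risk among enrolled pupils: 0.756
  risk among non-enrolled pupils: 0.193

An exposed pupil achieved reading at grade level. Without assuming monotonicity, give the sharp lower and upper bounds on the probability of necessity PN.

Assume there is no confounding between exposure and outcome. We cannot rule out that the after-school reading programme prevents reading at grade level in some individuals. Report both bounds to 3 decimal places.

0.745 ≤ PN ≤ 1.000

Let p₁ = 0.756, p₀ = 0.193.
Under exogeneity alone the bounds on PN are max{0,(p₁−p₀)/p₁} ≤ PN ≤ min{1,(1−p₀)/p₁}.
  lower = (p₁ − p₀)/p₁ = 0.563 / 0.756 ≈ 0.7447
  upper = min{1, (1 − p₀)/p₁} = 0.807 / 0.756 ≈ 1.0675 → capped at 1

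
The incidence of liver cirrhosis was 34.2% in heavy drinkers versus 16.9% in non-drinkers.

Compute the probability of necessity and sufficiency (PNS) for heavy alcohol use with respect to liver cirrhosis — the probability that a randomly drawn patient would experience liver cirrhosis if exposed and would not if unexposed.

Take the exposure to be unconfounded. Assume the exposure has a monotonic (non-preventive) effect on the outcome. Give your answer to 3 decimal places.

p₁ = 0.342, p₀ = 0.169.
Under exogeneity and monotonicity, PNS = p₁ − p₀.
PNS = 0.342 − 0.169 = 0.173

PNS ≈ 0.173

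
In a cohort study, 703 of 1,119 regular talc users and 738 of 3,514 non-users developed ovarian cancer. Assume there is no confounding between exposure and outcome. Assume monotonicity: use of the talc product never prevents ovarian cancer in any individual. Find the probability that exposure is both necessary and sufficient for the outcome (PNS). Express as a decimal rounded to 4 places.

PNS ≈ 0.4182

p₁ = P(outcome | exposed) = 703/1119 = 0.62824
p₀ = P(outcome | unexposed) = 738/3514 = 0.21002
Under exogeneity and monotonicity, PNS = p₁ − p₀.
PNS = 0.62824 − 0.21002 = 0.41822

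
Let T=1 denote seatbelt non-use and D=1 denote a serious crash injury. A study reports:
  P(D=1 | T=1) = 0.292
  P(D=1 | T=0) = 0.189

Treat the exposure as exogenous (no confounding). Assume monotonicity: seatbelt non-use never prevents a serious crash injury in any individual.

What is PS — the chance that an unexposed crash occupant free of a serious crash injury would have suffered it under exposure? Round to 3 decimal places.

Let p₁ = 0.292, p₀ = 0.189.
Under exogeneity and monotonicity, PS = (p₁ − p₀) / (1 − p₀).
PS = (0.292 − 0.189) / (1 − 0.189) = 0.103 / 0.811 ≈ 0.1270

PS ≈ 0.127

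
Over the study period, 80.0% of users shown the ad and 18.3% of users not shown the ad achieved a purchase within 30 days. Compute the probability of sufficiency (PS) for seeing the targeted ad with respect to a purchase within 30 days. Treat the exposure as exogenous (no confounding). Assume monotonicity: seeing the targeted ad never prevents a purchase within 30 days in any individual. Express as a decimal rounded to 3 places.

PS ≈ 0.755

p₁ = 0.8, p₀ = 0.183.
Under exogeneity and monotonicity, PS = (p₁ − p₀) / (1 − p₀).
PS = (0.8 − 0.183) / (1 − 0.183) = 0.617 / 0.817 ≈ 0.7552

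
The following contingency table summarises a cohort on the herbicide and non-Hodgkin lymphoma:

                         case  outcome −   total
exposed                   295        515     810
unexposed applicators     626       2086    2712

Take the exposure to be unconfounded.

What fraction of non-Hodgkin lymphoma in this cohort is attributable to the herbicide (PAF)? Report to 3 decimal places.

p₁ = P(outcome | exposed) = 295/810 = 0.3642
p₀ = P(outcome | unexposed) = 626/2712 = 0.23083
Exposure prevalence π = 810/3522 = 0.22998; overall risk P(Y=1) = 0.2615.
Under exogeneity, PAF = [P(Y=1) − p₀]/P(Y=1).
PAF = (0.2615 − 0.23083) / 0.2615 ≈ 0.1173

PAF ≈ 0.117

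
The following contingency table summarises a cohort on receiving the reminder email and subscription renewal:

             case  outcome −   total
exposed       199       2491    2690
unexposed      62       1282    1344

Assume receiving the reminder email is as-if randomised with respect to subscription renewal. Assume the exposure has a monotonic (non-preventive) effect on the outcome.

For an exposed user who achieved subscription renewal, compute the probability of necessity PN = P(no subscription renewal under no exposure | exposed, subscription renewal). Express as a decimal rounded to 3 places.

p₁ = P(outcome | exposed) = 199/2690 = 0.073978
p₀ = P(outcome | unexposed) = 62/1344 = 0.046131
Under exogeneity and monotonicity, PN = (p₁ − p₀) / p₁.
PN = (0.073978 − 0.046131) / 0.073978 = 0.027847 / 0.073978 ≈ 0.3764

PN ≈ 0.376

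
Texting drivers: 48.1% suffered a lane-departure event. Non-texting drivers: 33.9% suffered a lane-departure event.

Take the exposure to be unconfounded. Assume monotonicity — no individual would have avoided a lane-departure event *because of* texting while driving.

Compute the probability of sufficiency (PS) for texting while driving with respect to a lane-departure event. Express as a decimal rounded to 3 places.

p₁ = 0.481, p₀ = 0.339.
Under exogeneity and monotonicity, PS = (p₁ − p₀) / (1 − p₀).
PS = (0.481 − 0.339) / (1 − 0.339) = 0.142 / 0.661 ≈ 0.2148

PS ≈ 0.215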